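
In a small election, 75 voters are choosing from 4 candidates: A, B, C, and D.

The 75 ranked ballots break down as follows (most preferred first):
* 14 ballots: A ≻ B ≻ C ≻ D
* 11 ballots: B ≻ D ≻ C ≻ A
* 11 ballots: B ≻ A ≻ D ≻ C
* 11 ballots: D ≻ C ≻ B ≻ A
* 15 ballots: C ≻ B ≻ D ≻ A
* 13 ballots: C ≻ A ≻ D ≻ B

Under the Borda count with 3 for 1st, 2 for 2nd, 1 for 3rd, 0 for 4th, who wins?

B

A: 14×3 + 11×0 + 11×2 + 11×0 + 15×0 + 13×2 = 90
B: 14×2 + 11×3 + 11×3 + 11×1 + 15×2 + 13×0 = 135
C: 14×1 + 11×1 + 11×0 + 11×2 + 15×3 + 13×3 = 131
D: 14×0 + 11×2 + 11×1 + 11×3 + 15×1 + 13×1 = 94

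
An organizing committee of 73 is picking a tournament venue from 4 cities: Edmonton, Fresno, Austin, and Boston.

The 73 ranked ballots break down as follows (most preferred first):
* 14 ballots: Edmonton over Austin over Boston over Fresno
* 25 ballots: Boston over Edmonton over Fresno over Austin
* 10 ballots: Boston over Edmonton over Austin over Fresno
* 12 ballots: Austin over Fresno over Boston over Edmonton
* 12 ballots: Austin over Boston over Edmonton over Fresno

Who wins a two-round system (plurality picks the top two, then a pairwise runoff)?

Round 1 first-place votes: Edmonton 14, Fresno 0, Austin 24, Boston 35. Boston and Austin advance.
Runoff: Boston is ranked above Austin on 35 ballots, Austin above Boston on 38.

Austin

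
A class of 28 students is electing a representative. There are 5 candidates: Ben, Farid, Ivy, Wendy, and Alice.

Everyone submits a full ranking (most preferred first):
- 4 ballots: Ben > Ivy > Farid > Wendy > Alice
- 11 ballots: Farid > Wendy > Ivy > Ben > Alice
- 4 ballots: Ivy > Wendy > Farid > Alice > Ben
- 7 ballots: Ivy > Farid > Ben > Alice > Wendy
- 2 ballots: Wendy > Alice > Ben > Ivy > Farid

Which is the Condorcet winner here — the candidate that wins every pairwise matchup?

Ivy vs Ben: 22–6
Ivy vs Farid: 17–11
Ivy vs Wendy: 15–13
Ivy vs Alice: 26–2
Ivy beats every other candidate.

Ivy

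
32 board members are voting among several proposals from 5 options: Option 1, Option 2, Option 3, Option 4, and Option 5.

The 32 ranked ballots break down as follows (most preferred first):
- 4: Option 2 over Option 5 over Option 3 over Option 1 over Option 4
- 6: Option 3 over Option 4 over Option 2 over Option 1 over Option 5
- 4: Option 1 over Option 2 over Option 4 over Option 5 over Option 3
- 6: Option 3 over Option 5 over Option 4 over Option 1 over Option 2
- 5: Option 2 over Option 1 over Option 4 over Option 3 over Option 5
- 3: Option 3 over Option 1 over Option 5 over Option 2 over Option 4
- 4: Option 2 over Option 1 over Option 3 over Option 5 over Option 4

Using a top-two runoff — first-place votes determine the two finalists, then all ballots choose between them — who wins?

Round 1 first-place votes: Option 1 4, Option 2 13, Option 3 15, Option 4 0, Option 5 0. Option 3 and Option 2 advance.
Runoff: Option 3 is ranked above Option 2 on 15 ballots, Option 2 above Option 3 on 17.

Option 2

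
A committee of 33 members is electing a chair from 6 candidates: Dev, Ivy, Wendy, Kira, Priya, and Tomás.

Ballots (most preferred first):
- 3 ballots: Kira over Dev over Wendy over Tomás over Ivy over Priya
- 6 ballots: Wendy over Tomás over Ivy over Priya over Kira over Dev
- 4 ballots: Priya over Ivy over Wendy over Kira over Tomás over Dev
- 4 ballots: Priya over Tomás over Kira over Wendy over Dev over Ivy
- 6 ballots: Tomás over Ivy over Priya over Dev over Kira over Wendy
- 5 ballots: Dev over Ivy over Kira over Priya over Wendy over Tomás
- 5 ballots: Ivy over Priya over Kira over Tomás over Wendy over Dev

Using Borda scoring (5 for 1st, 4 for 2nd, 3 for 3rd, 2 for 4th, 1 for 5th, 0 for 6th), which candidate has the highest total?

Ivy

Dev: 3×4 + 6×0 + 4×0 + 4×1 + 6×2 + 5×5 + 5×0 = 53
Ivy: 3×1 + 6×3 + 4×4 + 4×0 + 6×4 + 5×4 + 5×5 = 106
Wendy: 3×3 + 6×5 + 4×3 + 4×2 + 6×0 + 5×1 + 5×1 = 69
Kira: 3×5 + 6×1 + 4×2 + 4×3 + 6×1 + 5×3 + 5×3 = 77
Priya: 3×0 + 6×2 + 4×5 + 4×5 + 6×3 + 5×2 + 5×4 = 100
Tomás: 3×2 + 6×4 + 4×1 + 4×4 + 6×5 + 5×0 + 5×2 = 90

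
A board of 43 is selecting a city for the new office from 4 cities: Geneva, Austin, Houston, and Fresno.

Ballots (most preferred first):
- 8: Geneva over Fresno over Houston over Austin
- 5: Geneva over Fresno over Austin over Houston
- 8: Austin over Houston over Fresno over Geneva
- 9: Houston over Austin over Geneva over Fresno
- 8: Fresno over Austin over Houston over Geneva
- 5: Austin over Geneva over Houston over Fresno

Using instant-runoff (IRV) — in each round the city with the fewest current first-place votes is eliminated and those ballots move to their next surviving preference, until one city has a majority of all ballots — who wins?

Round 1: Geneva 13, Austin 13, Houston 9, Fresno 8. Fresno eliminated.
Round 2: Geneva 13, Austin 21, Houston 9. Houston eliminated.
Round 3: Geneva 13, Austin 30. Austin has a majority (≥22).

Austin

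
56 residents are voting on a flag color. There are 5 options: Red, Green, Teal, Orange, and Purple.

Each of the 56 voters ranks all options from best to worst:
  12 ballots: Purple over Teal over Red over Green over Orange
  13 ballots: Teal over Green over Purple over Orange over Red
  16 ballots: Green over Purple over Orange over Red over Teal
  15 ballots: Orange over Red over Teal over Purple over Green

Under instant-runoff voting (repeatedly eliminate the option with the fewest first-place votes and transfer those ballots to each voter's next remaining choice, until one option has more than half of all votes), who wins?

Teal

Round 1: Red 0, Green 16, Teal 13, Orange 15, Purple 12. Red eliminated.
Round 2: Green 16, Teal 13, Orange 15, Purple 12. Purple eliminated.
Round 3: Green 16, Teal 25, Orange 15. Orange eliminated.
Round 4: Green 16, Teal 40. Teal has a majority (≥29).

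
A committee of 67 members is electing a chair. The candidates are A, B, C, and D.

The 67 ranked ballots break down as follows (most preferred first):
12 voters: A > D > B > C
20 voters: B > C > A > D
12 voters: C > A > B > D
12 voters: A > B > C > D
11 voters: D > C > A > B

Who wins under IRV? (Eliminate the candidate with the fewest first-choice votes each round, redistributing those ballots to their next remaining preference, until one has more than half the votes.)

Round 1: A 24, B 20, C 12, D 11. D eliminated.
Round 2: A 24, B 20, C 23. B eliminated.
Round 3: A 24, C 43. C has a majority (≥34).

C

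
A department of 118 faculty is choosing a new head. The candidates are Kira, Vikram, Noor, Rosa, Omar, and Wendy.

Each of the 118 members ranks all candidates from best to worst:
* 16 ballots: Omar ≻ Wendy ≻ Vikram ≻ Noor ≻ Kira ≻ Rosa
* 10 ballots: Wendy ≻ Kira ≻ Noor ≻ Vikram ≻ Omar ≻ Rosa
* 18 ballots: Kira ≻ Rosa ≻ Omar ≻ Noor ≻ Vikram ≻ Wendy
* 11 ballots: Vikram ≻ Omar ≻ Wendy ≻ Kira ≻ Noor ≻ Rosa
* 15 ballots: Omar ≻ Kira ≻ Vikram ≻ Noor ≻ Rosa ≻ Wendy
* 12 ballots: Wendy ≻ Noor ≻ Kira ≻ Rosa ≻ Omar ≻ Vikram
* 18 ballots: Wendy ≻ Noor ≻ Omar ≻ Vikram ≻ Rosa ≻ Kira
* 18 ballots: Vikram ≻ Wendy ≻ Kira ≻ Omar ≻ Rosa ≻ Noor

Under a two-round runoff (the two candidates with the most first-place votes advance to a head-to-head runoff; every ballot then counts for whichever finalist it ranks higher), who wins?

Omar

Round 1 first-place votes: Kira 18, Vikram 29, Noor 0, Rosa 0, Omar 31, Wendy 40. Wendy and Omar advance.
Runoff: Wendy is ranked above Omar on 58 ballots, Omar above Wendy on 60.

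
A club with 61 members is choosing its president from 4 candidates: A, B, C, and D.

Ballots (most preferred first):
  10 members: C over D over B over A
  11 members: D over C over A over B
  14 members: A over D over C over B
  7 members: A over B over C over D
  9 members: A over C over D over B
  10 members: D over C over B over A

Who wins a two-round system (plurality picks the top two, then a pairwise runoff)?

Round 1 first-place votes: A 30, B 0, C 10, D 21. A and D advance.
Runoff: A is ranked above D on 30 ballots, D above A on 31.

D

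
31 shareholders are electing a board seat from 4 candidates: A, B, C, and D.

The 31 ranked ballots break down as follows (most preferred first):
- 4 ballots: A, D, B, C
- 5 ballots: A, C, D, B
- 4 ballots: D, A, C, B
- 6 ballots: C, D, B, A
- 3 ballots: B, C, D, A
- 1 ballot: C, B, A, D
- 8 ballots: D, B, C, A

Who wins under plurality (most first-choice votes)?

D

First-place votes: A 9, B 3, C 7, D 12.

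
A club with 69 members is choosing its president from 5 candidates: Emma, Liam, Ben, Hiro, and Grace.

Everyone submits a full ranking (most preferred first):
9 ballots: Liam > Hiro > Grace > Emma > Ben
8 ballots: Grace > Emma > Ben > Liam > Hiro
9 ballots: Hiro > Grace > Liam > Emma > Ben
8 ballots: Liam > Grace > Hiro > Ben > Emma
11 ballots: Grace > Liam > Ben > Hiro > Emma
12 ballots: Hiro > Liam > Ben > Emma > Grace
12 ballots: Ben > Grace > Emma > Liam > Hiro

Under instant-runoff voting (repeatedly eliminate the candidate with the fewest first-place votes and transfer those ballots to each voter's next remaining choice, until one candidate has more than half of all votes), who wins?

Grace

Round 1: Emma 0, Liam 17, Ben 12, Hiro 21, Grace 19. Emma eliminated.
Round 2: Liam 17, Ben 12, Hiro 21, Grace 19. Ben eliminated.
Round 3: Liam 17, Hiro 21, Grace 31. Liam eliminated.
Round 4: Hiro 30, Grace 39. Grace has a majority (≥35).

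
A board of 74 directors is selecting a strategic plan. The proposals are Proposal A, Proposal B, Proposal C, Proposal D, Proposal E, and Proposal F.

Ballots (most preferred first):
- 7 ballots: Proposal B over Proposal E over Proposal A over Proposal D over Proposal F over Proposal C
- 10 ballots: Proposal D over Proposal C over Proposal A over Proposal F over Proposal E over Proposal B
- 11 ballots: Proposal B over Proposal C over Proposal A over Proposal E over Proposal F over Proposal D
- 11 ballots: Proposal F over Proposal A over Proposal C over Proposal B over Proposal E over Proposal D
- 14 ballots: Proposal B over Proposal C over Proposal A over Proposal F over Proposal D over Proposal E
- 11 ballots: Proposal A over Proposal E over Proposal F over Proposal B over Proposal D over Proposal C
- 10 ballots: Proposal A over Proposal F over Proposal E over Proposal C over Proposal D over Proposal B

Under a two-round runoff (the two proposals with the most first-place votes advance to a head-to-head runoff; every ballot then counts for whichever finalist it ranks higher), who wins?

Proposal A

Round 1 first-place votes: Proposal A 21, Proposal B 32, Proposal C 0, Proposal D 10, Proposal E 0, Proposal F 11. Proposal B and Proposal A advance.
Runoff: Proposal B is ranked above Proposal A on 32 ballots, Proposal A above Proposal B on 42.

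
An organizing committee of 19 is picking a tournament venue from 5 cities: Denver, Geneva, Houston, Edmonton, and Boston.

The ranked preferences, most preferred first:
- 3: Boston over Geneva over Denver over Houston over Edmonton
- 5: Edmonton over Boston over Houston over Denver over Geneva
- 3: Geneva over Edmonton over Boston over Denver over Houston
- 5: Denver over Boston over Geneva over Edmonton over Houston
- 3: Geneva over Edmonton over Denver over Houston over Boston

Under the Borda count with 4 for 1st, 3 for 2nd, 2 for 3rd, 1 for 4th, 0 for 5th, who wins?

Denver: 3×2 + 5×1 + 3×1 + 5×4 + 3×2 = 40
Geneva: 3×3 + 5×0 + 3×4 + 5×2 + 3×4 = 43
Houston: 3×1 + 5×2 + 3×0 + 5×0 + 3×1 = 16
Edmonton: 3×0 + 5×4 + 3×3 + 5×1 + 3×3 = 43
Boston: 3×4 + 5×3 + 3×2 + 5×3 + 3×0 = 48

Boston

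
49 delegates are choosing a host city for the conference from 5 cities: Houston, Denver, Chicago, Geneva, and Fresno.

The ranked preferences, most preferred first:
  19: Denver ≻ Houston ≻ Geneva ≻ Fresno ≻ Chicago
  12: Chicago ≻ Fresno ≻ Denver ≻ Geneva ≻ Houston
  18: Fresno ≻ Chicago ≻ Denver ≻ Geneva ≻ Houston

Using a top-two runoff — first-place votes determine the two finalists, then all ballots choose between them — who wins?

Fresno

Round 1 first-place votes: Houston 0, Denver 19, Chicago 12, Geneva 0, Fresno 18. Denver and Fresno advance.
Runoff: Denver is ranked above Fresno on 19 ballots, Fresno above Denver on 30.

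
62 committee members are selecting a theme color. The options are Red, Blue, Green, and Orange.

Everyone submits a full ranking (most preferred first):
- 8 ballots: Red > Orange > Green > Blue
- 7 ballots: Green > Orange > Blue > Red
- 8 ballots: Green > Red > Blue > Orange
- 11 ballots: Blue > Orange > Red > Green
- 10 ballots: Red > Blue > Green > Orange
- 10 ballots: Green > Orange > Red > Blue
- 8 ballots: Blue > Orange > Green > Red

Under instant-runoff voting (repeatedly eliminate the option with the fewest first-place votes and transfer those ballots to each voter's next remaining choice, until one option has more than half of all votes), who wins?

Round 1: Red 18, Blue 19, Green 25, Orange 0. Orange eliminated.
Round 2: Red 18, Blue 19, Green 25. Red eliminated.
Round 3: Blue 29, Green 33. Green has a majority (≥32).

Green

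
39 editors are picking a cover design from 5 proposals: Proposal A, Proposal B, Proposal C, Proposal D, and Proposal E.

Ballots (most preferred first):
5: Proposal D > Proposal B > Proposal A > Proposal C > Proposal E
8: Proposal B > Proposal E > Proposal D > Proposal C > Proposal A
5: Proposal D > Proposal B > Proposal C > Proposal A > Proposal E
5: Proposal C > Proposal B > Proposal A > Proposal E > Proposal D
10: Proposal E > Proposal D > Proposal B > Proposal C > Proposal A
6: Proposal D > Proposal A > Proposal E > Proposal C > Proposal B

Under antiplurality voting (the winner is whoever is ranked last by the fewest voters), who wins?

Proposal C

Last-place votes: Proposal A 18, Proposal B 6, Proposal C 0, Proposal D 5, Proposal E 10.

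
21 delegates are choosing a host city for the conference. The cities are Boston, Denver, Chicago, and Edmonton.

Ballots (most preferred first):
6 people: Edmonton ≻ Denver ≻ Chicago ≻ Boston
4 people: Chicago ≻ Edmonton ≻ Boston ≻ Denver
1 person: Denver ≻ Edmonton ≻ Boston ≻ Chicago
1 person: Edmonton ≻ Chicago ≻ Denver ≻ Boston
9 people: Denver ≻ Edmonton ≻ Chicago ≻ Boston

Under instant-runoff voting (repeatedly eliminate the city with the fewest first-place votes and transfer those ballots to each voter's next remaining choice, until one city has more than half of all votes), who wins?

Round 1: Boston 0, Denver 10, Chicago 4, Edmonton 7. Boston eliminated.
Round 2: Denver 10, Chicago 4, Edmonton 7. Chicago eliminated.
Round 3: Denver 10, Edmonton 11. Edmonton has a majority (≥11).

Edmonton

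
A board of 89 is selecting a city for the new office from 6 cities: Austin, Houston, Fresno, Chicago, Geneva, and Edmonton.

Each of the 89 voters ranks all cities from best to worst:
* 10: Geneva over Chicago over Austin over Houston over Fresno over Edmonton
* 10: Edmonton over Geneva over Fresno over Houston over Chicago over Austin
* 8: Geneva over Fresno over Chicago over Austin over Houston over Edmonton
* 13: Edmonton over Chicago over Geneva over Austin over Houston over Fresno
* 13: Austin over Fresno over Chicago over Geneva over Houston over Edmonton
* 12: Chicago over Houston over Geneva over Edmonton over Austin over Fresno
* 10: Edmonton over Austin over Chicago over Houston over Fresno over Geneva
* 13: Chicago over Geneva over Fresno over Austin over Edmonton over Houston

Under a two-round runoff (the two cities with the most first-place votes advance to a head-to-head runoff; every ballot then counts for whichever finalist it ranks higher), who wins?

Chicago

Round 1 first-place votes: Austin 13, Houston 0, Fresno 0, Chicago 25, Geneva 18, Edmonton 33. Edmonton and Chicago advance.
Runoff: Edmonton is ranked above Chicago on 33 ballots, Chicago above Edmonton on 56.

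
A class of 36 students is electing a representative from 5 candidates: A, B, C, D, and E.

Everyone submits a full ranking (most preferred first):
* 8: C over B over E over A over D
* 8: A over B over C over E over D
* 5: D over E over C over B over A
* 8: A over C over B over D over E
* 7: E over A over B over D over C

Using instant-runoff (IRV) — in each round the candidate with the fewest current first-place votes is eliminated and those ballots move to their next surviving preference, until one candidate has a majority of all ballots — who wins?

E

Round 1: A 16, B 0, C 8, D 5, E 7. B eliminated.
Round 2: A 16, C 8, D 5, E 7. D eliminated.
Round 3: A 16, C 8, E 12. C eliminated.
Round 4: A 16, E 20. E has a majority (≥19).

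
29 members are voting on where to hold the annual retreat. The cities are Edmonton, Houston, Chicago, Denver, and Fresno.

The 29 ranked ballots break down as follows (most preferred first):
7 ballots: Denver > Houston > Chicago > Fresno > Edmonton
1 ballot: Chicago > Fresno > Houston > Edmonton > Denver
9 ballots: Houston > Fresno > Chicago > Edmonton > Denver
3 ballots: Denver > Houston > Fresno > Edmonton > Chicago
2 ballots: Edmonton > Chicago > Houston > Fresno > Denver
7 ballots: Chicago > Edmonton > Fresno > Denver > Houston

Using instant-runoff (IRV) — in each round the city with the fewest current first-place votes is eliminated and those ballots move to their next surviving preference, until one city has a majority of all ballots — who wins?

Chicago

Round 1: Edmonton 2, Houston 9, Chicago 8, Denver 10, Fresno 0. Fresno eliminated.
Round 2: Edmonton 2, Houston 9, Chicago 8, Denver 10. Edmonton eliminated.
Round 3: Houston 9, Chicago 10, Denver 10. Houston eliminated.
Round 4: Chicago 19, Denver 10. Chicago has a majority (≥15).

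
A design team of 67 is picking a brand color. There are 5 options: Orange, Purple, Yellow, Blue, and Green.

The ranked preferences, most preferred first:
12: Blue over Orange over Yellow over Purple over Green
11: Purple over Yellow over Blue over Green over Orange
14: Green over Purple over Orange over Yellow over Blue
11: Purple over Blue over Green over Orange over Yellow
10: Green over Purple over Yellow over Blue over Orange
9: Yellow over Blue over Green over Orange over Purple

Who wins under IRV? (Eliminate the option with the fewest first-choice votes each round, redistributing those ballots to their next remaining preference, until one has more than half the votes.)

Purple

Round 1: Orange 0, Purple 22, Yellow 9, Blue 12, Green 24. Orange eliminated.
Round 2: Purple 22, Yellow 9, Blue 12, Green 24. Yellow eliminated.
Round 3: Purple 22, Blue 21, Green 24. Blue eliminated.
Round 4: Purple 34, Green 33. Purple has a majority (≥34).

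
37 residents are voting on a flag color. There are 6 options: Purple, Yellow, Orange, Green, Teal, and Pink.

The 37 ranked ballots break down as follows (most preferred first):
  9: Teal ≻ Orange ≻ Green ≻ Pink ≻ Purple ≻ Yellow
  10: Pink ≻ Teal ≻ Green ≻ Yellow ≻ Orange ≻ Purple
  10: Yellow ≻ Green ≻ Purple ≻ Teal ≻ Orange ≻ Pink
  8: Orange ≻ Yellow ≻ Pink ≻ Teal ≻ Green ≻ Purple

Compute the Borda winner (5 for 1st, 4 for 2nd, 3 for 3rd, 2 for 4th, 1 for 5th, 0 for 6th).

Purple: 9×1 + 10×0 + 10×3 + 8×0 = 39
Yellow: 9×0 + 10×2 + 10×5 + 8×4 = 102
Orange: 9×4 + 10×1 + 10×1 + 8×5 = 96
Green: 9×3 + 10×3 + 10×4 + 8×1 = 105
Teal: 9×5 + 10×4 + 10×2 + 8×2 = 121
Pink: 9×2 + 10×5 + 10×0 + 8×3 = 92

Teal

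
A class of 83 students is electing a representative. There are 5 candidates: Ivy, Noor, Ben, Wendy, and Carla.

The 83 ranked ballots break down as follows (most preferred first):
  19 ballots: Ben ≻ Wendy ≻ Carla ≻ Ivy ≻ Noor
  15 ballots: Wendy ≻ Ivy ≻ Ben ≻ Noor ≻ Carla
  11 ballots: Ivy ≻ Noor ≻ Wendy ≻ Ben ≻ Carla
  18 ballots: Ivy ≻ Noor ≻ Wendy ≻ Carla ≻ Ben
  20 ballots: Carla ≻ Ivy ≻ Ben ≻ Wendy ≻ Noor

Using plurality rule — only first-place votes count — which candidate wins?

Ivy

First-place votes: Ivy 29, Noor 0, Ben 19, Wendy 15, Carla 20.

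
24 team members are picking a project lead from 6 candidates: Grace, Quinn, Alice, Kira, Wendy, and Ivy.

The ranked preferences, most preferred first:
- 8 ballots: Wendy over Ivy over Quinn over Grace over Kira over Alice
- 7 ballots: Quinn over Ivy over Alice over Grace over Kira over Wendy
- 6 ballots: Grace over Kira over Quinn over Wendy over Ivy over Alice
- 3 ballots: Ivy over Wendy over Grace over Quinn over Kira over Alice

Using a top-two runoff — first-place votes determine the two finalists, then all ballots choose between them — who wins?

Round 1 first-place votes: Grace 6, Quinn 7, Alice 0, Kira 0, Wendy 8, Ivy 3. Wendy and Quinn advance.
Runoff: Wendy is ranked above Quinn on 11 ballots, Quinn above Wendy on 13.

Quinn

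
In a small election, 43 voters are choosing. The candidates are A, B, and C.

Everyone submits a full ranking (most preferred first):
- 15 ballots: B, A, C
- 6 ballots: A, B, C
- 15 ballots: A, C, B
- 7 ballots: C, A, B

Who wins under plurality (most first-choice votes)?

A

First-place votes: A 21, B 15, C 7.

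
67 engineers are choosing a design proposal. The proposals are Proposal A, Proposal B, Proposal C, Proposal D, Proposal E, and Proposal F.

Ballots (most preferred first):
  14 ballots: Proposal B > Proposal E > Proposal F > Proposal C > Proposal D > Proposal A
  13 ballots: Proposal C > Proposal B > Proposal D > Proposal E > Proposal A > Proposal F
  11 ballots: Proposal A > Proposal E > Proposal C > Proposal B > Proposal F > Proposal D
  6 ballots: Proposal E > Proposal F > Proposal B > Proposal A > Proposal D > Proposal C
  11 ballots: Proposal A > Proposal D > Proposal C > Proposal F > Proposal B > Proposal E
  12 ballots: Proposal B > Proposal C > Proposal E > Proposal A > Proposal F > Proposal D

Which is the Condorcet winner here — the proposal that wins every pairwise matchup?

Proposal C

Proposal C vs Proposal A: 39–28
Proposal C vs Proposal B: 35–32
Proposal C vs Proposal D: 50–17
Proposal C vs Proposal E: 36–31
Proposal C vs Proposal F: 47–20
Proposal C beats every other proposal.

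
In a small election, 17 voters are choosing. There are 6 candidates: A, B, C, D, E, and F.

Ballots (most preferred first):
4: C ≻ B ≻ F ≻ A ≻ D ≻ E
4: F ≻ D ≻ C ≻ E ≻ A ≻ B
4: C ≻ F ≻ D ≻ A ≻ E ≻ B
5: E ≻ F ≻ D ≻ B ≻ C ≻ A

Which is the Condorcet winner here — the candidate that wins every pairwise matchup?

F vs A: 17–0
F vs B: 13–4
F vs C: 9–8
F vs D: 17–0
F vs E: 12–5
F beats every other candidate.

F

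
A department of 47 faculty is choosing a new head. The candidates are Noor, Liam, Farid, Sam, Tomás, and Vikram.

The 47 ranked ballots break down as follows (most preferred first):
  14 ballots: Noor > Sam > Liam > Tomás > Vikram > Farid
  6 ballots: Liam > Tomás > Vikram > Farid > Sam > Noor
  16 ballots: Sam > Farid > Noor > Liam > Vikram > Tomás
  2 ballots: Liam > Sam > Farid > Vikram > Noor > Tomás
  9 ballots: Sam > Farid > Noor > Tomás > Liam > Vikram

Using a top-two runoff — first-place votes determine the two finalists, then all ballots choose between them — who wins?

Round 1 first-place votes: Noor 14, Liam 8, Farid 0, Sam 25, Tomás 0, Vikram 0. Sam and Noor advance.
Runoff: Sam is ranked above Noor on 33 ballots, Noor above Sam on 14.

Sam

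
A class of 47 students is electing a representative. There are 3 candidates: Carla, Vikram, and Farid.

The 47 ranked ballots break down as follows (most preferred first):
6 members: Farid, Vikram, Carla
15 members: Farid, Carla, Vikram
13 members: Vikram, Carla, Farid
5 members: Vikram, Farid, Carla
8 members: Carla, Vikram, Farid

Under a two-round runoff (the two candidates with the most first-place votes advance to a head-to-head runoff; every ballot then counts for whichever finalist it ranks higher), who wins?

Vikram

Round 1 first-place votes: Carla 8, Vikram 18, Farid 21. Farid and Vikram advance.
Runoff: Farid is ranked above Vikram on 21 ballots, Vikram above Farid on 26.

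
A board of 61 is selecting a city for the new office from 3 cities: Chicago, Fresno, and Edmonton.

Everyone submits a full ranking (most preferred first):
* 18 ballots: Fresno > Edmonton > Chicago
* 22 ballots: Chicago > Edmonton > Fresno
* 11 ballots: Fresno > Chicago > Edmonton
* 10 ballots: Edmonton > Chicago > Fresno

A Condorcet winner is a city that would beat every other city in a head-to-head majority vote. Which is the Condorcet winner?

Chicago

Chicago vs Fresno: 32–29
Chicago vs Edmonton: 33–28
Chicago beats every other city.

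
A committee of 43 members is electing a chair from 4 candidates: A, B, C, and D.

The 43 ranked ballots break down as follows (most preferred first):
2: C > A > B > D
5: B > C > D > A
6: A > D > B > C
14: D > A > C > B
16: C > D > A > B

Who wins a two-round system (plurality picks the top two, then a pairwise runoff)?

Round 1 first-place votes: A 6, B 5, C 18, D 14. C and D advance.
Runoff: C is ranked above D on 23 ballots, D above C on 20.

C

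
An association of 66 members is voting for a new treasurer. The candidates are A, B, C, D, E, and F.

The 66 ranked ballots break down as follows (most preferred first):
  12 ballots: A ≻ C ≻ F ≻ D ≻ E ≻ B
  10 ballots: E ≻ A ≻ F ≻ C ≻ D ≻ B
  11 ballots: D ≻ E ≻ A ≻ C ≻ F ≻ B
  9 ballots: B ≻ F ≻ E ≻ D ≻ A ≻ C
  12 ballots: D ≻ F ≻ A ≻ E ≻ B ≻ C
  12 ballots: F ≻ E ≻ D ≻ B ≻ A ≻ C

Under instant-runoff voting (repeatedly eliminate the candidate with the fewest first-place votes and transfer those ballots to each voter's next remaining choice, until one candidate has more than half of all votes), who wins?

D

Round 1: A 12, B 9, C 0, D 23, E 10, F 12. C eliminated.
Round 2: A 12, B 9, D 23, E 10, F 12. B eliminated.
Round 3: A 12, D 23, E 10, F 21. E eliminated.
Round 4: A 22, D 23, F 21. F eliminated.
Round 5: A 22, D 44. D has a majority (≥34).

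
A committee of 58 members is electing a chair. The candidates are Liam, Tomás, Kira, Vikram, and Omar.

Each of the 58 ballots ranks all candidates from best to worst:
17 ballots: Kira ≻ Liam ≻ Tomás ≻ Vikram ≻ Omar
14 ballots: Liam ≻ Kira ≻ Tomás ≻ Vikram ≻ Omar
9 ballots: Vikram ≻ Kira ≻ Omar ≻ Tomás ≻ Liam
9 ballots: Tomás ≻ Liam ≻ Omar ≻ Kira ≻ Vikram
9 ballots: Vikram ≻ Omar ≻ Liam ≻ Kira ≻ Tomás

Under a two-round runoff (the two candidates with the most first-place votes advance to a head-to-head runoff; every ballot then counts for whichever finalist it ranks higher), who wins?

Round 1 first-place votes: Liam 14, Tomás 9, Kira 17, Vikram 18, Omar 0. Vikram and Kira advance.
Runoff: Vikram is ranked above Kira on 18 ballots, Kira above Vikram on 40.

Kira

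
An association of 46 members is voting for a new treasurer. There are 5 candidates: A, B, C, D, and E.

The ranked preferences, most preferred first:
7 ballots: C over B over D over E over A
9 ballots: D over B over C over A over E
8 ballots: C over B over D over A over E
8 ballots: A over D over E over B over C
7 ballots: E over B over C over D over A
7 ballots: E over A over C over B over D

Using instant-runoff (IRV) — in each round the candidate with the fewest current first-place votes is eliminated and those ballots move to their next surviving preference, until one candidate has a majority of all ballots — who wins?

C

Round 1: A 8, B 0, C 15, D 9, E 14. B eliminated.
Round 2: A 8, C 15, D 9, E 14. A eliminated.
Round 3: C 15, D 17, E 14. E eliminated.
Round 4: C 29, D 17. C has a majority (≥24).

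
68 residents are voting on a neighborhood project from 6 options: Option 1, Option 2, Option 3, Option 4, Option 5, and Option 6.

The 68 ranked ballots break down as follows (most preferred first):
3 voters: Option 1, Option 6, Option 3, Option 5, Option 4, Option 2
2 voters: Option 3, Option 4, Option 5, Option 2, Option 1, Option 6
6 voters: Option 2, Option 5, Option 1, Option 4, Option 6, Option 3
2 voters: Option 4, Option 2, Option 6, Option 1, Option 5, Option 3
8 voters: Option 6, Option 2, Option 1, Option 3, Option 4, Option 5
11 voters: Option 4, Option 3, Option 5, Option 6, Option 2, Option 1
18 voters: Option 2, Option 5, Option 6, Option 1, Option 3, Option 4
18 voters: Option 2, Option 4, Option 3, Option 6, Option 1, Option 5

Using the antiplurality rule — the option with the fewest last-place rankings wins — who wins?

Last-place votes: Option 1 11, Option 2 3, Option 3 8, Option 4 18, Option 5 26, Option 6 2.

Option 6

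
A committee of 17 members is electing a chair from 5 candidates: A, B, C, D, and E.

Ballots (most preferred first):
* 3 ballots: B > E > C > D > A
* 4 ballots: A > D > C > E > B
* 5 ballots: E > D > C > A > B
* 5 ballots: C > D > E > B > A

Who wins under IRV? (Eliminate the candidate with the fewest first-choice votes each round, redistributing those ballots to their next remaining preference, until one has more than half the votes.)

C

Round 1: A 4, B 3, C 5, D 0, E 5. D eliminated.
Round 2: A 4, B 3, C 5, E 5. B eliminated.
Round 3: A 4, C 5, E 8. A eliminated.
Round 4: C 9, E 8. C has a majority (≥9).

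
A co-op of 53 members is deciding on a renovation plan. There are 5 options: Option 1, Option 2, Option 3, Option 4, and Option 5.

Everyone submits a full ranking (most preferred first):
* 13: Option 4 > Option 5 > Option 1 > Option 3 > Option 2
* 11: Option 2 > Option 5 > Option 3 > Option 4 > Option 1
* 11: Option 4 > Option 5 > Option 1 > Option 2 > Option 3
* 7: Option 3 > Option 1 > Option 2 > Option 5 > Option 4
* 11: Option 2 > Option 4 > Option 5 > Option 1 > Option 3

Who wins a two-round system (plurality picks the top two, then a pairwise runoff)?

Option 2

Round 1 first-place votes: Option 1 0, Option 2 22, Option 3 7, Option 4 24, Option 5 0. Option 4 and Option 2 advance.
Runoff: Option 4 is ranked above Option 2 on 24 ballots, Option 2 above Option 4 on 29.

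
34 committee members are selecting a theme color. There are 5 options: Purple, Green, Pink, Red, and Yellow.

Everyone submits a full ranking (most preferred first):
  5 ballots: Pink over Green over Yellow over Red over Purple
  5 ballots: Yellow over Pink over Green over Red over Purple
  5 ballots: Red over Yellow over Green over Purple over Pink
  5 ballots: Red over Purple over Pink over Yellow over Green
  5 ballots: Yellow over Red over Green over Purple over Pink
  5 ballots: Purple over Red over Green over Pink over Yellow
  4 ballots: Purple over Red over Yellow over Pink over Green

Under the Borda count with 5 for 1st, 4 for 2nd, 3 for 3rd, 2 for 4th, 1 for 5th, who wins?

Red

Purple: 5×1 + 5×1 + 5×2 + 5×4 + 5×2 + 5×5 + 4×5 = 95
Green: 5×4 + 5×3 + 5×3 + 5×1 + 5×3 + 5×3 + 4×1 = 89
Pink: 5×5 + 5×4 + 5×1 + 5×3 + 5×1 + 5×2 + 4×2 = 88
Red: 5×2 + 5×2 + 5×5 + 5×5 + 5×4 + 5×4 + 4×4 = 126
Yellow: 5×3 + 5×5 + 5×4 + 5×2 + 5×5 + 5×1 + 4×3 = 112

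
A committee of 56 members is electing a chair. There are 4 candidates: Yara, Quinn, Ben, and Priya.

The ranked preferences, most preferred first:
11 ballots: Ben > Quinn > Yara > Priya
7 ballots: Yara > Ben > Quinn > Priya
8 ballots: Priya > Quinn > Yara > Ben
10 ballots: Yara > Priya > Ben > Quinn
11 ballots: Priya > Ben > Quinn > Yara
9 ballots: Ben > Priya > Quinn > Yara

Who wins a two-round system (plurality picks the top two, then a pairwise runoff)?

Priya

Round 1 first-place votes: Yara 17, Quinn 0, Ben 20, Priya 19. Ben and Priya advance.
Runoff: Ben is ranked above Priya on 27 ballots, Priya above Ben on 29.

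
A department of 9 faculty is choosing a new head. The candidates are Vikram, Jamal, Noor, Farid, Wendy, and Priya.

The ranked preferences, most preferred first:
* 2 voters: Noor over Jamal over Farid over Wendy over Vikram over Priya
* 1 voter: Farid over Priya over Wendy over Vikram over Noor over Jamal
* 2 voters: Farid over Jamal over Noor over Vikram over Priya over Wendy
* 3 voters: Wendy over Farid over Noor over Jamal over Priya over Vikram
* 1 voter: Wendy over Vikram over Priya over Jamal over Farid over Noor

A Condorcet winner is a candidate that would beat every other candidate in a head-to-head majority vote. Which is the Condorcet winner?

Farid

Farid vs Vikram: 8–1
Farid vs Jamal: 6–3
Farid vs Noor: 7–2
Farid vs Wendy: 5–4
Farid vs Priya: 8–1
Farid beats every other candidate.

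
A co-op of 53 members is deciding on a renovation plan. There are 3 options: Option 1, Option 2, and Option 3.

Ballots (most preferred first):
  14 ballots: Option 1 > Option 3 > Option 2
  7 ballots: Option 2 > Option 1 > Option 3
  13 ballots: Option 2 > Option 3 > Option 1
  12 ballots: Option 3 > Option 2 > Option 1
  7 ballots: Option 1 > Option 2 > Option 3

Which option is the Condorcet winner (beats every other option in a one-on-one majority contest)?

Option 2 vs Option 1: 32–21
Option 2 vs Option 3: 27–26
Option 2 beats every other option.

Option 2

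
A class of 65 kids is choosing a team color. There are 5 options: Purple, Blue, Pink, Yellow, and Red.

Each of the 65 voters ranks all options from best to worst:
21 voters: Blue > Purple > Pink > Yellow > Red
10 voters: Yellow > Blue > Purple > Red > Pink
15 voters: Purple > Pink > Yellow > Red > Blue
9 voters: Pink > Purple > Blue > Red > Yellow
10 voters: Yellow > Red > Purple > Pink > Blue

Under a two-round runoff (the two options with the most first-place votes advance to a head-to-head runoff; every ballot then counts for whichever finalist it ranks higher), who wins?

Yellow

Round 1 first-place votes: Purple 15, Blue 21, Pink 9, Yellow 20, Red 0. Blue and Yellow advance.
Runoff: Blue is ranked above Yellow on 30 ballots, Yellow above Blue on 35.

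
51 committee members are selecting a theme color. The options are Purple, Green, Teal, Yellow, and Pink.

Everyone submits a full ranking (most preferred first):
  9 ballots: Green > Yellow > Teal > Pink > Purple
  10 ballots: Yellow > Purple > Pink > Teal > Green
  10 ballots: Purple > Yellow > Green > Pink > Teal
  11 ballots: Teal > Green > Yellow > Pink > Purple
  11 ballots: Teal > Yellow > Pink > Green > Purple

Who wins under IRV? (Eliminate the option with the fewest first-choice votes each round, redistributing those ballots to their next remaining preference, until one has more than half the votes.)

Yellow

Round 1: Purple 10, Green 9, Teal 22, Yellow 10, Pink 0. Pink eliminated.
Round 2: Purple 10, Green 9, Teal 22, Yellow 10. Green eliminated.
Round 3: Purple 10, Teal 22, Yellow 19. Purple eliminated.
Round 4: Teal 22, Yellow 29. Yellow has a majority (≥26).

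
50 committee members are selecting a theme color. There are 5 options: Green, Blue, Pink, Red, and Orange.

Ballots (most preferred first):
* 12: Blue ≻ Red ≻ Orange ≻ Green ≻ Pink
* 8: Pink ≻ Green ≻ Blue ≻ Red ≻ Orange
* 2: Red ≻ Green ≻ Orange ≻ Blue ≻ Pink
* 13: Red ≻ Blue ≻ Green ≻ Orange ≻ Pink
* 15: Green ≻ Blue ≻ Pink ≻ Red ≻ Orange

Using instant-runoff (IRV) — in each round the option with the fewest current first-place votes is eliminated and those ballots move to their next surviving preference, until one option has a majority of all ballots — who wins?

Round 1: Green 15, Blue 12, Pink 8, Red 15, Orange 0. Orange eliminated.
Round 2: Green 15, Blue 12, Pink 8, Red 15. Pink eliminated.
Round 3: Green 23, Blue 12, Red 15. Blue eliminated.
Round 4: Green 23, Red 27. Red has a majority (≥26).

Red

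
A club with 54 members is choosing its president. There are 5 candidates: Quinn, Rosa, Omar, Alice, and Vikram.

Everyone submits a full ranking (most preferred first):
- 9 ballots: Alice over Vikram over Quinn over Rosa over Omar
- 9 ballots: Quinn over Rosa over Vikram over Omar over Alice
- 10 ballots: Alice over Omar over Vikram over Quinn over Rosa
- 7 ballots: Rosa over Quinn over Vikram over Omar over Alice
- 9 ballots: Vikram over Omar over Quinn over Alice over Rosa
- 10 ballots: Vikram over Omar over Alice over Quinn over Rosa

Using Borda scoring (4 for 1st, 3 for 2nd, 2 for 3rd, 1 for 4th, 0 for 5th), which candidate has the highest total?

Vikram

Quinn: 9×2 + 9×4 + 10×1 + 7×3 + 9×2 + 10×1 = 113
Rosa: 9×1 + 9×3 + 10×0 + 7×4 + 9×0 + 10×0 = 64
Omar: 9×0 + 9×1 + 10×3 + 7×1 + 9×3 + 10×3 = 103
Alice: 9×4 + 9×0 + 10×4 + 7×0 + 9×1 + 10×2 = 105
Vikram: 9×3 + 9×2 + 10×2 + 7×2 + 9×4 + 10×4 = 155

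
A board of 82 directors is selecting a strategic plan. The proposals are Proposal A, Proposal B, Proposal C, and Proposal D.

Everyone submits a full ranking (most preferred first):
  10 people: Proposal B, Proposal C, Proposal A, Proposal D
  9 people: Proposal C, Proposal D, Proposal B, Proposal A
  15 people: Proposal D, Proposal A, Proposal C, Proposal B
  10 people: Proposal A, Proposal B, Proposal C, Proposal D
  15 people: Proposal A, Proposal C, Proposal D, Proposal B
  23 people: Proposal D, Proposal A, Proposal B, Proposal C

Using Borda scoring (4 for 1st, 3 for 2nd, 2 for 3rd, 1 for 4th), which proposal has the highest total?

Proposal A: 10×2 + 9×1 + 15×3 + 10×4 + 15×4 + 23×3 = 243
Proposal B: 10×4 + 9×2 + 15×1 + 10×3 + 15×1 + 23×2 = 164
Proposal C: 10×3 + 9×4 + 15×2 + 10×2 + 15×3 + 23×1 = 184
Proposal D: 10×1 + 9×3 + 15×4 + 10×1 + 15×2 + 23×4 = 229

Proposal A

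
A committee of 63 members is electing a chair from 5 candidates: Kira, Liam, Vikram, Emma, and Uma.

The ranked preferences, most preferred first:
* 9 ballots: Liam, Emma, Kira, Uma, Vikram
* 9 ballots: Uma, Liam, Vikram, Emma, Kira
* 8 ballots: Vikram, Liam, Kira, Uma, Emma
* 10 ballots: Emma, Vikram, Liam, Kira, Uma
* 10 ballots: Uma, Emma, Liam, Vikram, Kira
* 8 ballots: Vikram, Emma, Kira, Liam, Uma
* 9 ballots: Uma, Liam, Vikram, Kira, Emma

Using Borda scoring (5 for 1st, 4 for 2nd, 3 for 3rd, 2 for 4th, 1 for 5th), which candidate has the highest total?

Kira: 9×3 + 9×1 + 8×3 + 10×2 + 10×1 + 8×3 + 9×2 = 132
Liam: 9×5 + 9×4 + 8×4 + 10×3 + 10×3 + 8×2 + 9×4 = 225
Vikram: 9×1 + 9×3 + 8×5 + 10×4 + 10×2 + 8×5 + 9×3 = 203
Emma: 9×4 + 9×2 + 8×1 + 10×5 + 10×4 + 8×4 + 9×1 = 193
Uma: 9×2 + 9×5 + 8×2 + 10×1 + 10×5 + 8×1 + 9×5 = 192

Liam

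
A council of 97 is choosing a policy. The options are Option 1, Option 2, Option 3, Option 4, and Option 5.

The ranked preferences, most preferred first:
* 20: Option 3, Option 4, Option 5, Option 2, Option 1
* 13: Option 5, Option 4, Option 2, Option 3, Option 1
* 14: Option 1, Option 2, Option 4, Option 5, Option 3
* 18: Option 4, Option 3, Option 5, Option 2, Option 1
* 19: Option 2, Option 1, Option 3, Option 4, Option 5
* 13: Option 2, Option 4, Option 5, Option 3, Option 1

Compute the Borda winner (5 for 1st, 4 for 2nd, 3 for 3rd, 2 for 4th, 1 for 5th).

Option 4

Option 1: 20×1 + 13×1 + 14×5 + 18×1 + 19×4 + 13×1 = 210
Option 2: 20×2 + 13×3 + 14×4 + 18×2 + 19×5 + 13×5 = 331
Option 3: 20×5 + 13×2 + 14×1 + 18×4 + 19×3 + 13×2 = 295
Option 4: 20×4 + 13×4 + 14×3 + 18×5 + 19×2 + 13×4 = 354
Option 5: 20×3 + 13×5 + 14×2 + 18×3 + 19×1 + 13×3 = 265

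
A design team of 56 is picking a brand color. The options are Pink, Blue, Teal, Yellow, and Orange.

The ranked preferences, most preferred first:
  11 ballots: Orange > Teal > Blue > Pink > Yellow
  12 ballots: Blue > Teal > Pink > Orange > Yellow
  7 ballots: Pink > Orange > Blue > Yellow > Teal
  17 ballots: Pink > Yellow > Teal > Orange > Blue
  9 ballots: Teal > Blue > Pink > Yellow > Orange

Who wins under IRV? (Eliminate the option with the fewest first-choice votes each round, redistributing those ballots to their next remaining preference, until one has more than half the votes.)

Blue

Round 1: Pink 24, Blue 12, Teal 9, Yellow 0, Orange 11. Yellow eliminated.
Round 2: Pink 24, Blue 12, Teal 9, Orange 11. Teal eliminated.
Round 3: Pink 24, Blue 21, Orange 11. Orange eliminated.
Round 4: Pink 24, Blue 32. Blue has a majority (≥29).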